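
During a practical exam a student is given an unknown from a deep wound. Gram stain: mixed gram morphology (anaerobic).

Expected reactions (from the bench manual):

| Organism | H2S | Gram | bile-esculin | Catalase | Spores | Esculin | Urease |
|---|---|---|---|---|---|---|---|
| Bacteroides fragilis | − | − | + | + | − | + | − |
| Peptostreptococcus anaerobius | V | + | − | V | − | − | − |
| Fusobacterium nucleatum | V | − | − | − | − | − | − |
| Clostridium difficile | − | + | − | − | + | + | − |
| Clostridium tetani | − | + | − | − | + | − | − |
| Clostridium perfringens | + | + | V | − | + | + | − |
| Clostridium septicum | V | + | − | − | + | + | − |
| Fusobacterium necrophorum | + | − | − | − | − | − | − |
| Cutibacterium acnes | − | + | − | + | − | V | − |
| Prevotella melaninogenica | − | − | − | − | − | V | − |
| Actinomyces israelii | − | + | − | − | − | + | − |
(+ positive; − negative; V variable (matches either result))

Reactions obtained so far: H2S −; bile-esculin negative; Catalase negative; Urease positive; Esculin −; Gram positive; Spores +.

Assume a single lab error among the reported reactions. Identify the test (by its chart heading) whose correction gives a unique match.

As reported, no row in the chart matches all 7 reactions.
Reversing Esculin → still no organism matches.
Reversing bile-esculin → still no organism matches.
Reversing Urease (to −) → unique match: Clostridium tetani.
Reversing Gram → still no organism matches.
Reversing H2S → still no organism matches.
Reversing Catalase → still no organism matches.
Reversing Spores → still no organism matches.

Urease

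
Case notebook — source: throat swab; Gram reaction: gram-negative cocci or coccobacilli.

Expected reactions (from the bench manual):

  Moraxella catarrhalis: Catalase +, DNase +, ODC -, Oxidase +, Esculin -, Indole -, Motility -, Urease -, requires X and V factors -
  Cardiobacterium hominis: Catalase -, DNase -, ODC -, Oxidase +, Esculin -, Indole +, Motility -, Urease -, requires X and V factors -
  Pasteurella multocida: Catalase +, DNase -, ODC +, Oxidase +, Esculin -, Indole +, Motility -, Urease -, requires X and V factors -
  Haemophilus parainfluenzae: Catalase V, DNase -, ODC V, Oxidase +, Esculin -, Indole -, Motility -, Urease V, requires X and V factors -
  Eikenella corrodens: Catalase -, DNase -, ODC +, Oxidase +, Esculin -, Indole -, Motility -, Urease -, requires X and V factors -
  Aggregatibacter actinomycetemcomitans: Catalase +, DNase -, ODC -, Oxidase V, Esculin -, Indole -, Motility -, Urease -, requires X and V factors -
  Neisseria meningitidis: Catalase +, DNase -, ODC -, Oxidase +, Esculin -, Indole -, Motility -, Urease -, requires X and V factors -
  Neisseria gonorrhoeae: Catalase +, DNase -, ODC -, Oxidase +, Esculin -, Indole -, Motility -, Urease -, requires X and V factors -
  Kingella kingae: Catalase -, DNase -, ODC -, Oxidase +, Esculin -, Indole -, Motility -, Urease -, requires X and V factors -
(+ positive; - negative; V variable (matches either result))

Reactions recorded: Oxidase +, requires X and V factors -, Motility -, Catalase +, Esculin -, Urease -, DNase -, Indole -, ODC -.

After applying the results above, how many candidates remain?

4

Urease -: all 9 remaining candidates are consistent.
Motility -: all 9 remaining candidates are consistent.
Esculin -: all 9 remaining candidates are consistent.
Catalase +: excludes Cardiobacterium hominis, Eikenella corrodens, Kingella kingae — 6 left.
Indole -: excludes Pasteurella multocida — 5 left.
requires X and V factors -: all 5 remaining candidates are consistent.
DNase -: excludes Moraxella catarrhalis — 4 left.
ODC -: all 4 remaining candidates are consistent.
Oxidase +: all 4 remaining candidates are consistent.
Still consistent: Aggregatibacter actinomycetemcomitans, Haemophilus parainfluenzae, Neisseria gonorrhoeae, Neisseria meningitidis.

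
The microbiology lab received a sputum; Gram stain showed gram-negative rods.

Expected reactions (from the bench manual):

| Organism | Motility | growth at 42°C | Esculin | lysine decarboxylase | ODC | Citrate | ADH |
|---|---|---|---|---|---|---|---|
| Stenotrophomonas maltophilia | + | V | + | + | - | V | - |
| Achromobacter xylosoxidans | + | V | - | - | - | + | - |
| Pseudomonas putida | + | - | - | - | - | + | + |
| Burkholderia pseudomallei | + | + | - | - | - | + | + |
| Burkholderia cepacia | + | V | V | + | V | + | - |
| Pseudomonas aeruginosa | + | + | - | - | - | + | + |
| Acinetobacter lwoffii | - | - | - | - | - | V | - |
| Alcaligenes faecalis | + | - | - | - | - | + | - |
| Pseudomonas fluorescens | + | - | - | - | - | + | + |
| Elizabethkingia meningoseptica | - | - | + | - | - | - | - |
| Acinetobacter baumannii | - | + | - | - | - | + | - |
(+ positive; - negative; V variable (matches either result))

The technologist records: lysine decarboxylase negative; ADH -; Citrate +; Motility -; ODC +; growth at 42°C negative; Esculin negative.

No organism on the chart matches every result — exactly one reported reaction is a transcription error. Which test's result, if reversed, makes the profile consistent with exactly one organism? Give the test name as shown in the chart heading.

As reported, no row in the chart matches all 7 reactions.
Reversing Citrate → still no organism matches.
Reversing lysine decarboxylase → still no organism matches.
Reversing ADH → still no organism matches.
Reversing growth at 42°C → still no organism matches.
Reversing Esculin → still no organism matches.
Reversing Motility → still no organism matches.
Reversing ODC (to -) → unique match: Acinetobacter lwoffii.

ODC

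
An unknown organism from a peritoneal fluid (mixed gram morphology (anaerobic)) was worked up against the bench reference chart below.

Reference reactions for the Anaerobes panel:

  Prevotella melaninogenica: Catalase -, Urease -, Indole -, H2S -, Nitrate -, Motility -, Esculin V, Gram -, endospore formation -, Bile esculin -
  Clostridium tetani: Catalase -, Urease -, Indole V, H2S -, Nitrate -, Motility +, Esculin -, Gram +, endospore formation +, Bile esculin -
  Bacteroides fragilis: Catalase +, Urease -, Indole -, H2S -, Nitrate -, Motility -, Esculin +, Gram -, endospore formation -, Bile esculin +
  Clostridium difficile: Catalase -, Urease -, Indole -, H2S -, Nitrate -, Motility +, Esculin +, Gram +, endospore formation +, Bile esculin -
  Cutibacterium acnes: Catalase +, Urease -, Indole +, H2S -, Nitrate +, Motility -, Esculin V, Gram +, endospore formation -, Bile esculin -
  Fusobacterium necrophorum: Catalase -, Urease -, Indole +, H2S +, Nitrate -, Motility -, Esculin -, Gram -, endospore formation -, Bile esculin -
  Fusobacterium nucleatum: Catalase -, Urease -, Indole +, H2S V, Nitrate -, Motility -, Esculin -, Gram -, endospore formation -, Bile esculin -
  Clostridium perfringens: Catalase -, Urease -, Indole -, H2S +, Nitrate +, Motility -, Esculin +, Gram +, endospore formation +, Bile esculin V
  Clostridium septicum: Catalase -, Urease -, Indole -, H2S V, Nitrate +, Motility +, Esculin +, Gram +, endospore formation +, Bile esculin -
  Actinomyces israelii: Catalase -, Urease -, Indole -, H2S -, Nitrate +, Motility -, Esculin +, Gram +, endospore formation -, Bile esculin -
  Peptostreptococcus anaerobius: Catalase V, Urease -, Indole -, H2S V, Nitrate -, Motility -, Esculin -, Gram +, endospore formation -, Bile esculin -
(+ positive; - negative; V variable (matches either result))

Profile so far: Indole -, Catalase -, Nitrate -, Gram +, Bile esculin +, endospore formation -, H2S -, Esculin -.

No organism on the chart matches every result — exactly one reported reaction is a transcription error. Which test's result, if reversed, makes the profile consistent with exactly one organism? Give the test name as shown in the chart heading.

Bile esculin

As reported, no row in the chart matches all 8 reactions.
Reversing H2S → still no organism matches.
Reversing endospore formation → still no organism matches.
Reversing Nitrate → still no organism matches.
Reversing Catalase → still no organism matches.
Reversing Indole → still no organism matches.
Reversing Bile esculin (to -) → unique match: Peptostreptococcus anaerobius.
Reversing Gram → still no organism matches.
Reversing Esculin → still no organism matches.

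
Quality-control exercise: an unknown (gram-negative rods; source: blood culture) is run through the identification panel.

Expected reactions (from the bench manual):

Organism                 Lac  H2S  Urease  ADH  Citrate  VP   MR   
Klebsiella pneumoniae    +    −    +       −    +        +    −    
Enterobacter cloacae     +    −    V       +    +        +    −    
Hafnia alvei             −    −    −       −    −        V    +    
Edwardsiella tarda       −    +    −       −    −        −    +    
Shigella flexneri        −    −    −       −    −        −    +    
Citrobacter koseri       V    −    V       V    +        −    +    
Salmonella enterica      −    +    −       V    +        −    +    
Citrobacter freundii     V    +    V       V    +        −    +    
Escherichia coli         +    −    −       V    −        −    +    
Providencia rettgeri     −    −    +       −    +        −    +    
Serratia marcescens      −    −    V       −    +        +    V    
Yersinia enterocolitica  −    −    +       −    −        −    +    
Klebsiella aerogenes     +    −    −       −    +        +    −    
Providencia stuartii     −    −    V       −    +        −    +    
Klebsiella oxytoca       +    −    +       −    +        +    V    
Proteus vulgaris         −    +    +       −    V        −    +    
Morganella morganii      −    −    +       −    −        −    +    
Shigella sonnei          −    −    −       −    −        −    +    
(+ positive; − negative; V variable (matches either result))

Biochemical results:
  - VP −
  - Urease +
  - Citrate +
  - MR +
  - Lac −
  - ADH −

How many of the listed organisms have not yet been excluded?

VP −: excludes 5 organisms — 13 left.
MR +: all 13 remaining candidates are consistent.
Citrate +: excludes 7 organisms — 6 left.
Urease +: excludes Salmonella enterica — 5 left.
Lac −: all 5 remaining candidates are consistent.
ADH −: all 5 remaining candidates are consistent.
Still consistent: Citrobacter freundii, Citrobacter koseri, Proteus vulgaris, Providencia rettgeri, Providencia stuartii.

5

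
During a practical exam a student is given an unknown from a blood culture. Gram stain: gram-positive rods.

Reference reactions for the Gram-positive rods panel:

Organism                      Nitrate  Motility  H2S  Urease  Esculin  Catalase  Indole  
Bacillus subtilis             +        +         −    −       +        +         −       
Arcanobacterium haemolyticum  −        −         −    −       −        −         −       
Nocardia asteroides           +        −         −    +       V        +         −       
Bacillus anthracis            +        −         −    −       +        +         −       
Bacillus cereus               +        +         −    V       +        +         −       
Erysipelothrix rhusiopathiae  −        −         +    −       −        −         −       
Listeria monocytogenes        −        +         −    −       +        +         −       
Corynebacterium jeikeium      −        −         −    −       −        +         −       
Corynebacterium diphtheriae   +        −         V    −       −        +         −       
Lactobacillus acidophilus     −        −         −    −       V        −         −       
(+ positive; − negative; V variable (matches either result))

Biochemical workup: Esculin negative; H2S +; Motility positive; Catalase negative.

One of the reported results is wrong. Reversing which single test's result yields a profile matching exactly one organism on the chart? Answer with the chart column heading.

Motility

As reported, no row in the chart matches all 4 reactions.
Reversing Esculin → still no organism matches.
Reversing H2S → still no organism matches.
Reversing Motility (to −) → unique match: Erysipelothrix rhusiopathiae.
Reversing Catalase → still no organism matches.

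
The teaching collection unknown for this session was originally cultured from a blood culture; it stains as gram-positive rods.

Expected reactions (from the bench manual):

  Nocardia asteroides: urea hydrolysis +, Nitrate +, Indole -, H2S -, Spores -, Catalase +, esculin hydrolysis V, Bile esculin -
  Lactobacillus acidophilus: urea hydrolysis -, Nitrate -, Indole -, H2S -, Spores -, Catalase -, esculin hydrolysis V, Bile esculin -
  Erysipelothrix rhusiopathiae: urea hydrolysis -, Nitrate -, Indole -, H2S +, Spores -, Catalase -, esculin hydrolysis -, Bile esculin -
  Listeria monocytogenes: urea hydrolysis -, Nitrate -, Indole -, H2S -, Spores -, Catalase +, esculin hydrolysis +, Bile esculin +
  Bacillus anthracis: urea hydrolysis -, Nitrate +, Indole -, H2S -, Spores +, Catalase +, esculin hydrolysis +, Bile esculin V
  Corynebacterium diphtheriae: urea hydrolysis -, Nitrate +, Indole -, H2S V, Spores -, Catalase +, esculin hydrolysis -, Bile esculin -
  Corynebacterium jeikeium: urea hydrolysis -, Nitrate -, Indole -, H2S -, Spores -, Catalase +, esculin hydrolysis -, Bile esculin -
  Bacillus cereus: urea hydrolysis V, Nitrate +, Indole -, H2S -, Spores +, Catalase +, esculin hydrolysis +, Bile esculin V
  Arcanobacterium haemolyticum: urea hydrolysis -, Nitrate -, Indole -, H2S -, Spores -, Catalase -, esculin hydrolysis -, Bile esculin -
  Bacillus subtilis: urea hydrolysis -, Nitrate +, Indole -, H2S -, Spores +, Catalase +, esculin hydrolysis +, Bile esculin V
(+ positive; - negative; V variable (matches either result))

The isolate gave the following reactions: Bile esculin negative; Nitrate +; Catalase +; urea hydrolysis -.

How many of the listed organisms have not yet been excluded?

4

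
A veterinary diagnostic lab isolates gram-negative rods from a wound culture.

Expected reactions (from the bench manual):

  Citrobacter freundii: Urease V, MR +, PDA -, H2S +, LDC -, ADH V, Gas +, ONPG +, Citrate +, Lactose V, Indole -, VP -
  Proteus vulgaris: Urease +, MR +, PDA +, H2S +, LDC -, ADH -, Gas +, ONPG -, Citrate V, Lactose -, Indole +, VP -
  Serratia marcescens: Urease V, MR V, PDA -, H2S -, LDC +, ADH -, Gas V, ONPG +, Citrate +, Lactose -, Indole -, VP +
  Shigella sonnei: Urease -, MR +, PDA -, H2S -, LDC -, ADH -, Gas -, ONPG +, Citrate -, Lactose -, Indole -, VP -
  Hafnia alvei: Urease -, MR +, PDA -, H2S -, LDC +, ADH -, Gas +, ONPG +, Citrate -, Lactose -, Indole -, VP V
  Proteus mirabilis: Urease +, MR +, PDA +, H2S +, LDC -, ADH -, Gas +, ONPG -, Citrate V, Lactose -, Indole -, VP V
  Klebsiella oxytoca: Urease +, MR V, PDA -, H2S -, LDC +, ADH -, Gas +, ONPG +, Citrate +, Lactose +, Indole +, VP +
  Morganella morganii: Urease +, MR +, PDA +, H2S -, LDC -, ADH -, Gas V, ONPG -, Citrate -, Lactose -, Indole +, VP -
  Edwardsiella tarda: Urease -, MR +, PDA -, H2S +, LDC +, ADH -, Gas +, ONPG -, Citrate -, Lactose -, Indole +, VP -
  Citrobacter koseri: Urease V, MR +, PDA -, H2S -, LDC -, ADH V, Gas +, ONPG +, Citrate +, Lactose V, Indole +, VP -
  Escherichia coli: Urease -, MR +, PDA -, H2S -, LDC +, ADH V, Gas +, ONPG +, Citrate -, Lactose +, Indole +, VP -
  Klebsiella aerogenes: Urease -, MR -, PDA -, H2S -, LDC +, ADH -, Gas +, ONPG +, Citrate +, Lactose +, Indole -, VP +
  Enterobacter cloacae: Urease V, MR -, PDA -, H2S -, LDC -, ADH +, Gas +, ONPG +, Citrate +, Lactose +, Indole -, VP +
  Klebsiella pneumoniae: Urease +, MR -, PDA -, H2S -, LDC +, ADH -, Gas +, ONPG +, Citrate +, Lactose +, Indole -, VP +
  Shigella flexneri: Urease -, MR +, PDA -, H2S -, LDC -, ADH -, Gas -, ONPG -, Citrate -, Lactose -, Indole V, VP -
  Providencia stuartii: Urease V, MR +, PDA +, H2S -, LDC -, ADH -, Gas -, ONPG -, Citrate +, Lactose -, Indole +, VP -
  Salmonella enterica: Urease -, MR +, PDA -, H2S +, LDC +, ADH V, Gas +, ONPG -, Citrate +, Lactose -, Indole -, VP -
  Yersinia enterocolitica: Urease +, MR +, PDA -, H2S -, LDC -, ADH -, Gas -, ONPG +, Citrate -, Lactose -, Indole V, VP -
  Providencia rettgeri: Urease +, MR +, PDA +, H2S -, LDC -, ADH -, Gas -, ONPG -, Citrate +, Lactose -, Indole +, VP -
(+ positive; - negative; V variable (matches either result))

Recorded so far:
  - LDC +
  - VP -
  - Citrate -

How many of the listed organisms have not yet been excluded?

3

LDC +: excludes 11 organisms — 8 left.
VP -: excludes Serratia marcescens, Klebsiella oxytoca, Klebsiella aerogenes, Klebsiella pneumoniae — 4 left.
Citrate -: excludes Salmonella enterica — 3 left.
Still consistent: Edwardsiella tarda, Escherichia coli, Hafnia alvei.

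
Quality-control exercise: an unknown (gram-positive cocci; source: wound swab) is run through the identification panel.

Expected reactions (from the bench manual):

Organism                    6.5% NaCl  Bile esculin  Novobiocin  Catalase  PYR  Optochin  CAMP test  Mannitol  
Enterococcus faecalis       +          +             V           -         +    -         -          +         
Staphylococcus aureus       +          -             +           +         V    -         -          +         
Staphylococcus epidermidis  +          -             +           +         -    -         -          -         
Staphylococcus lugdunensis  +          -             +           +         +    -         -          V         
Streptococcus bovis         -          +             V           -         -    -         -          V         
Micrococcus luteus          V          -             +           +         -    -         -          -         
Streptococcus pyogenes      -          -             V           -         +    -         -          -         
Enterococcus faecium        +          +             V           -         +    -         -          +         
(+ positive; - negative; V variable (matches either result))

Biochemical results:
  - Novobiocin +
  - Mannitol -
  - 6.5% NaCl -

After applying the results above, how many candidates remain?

6.5% NaCl -: excludes 5 organisms — 3 left.
Mannitol -: all 3 remaining candidates are consistent.
Novobiocin +: all 3 remaining candidates are consistent.
Still consistent: Micrococcus luteus, Streptococcus bovis, Streptococcus pyogenes.

3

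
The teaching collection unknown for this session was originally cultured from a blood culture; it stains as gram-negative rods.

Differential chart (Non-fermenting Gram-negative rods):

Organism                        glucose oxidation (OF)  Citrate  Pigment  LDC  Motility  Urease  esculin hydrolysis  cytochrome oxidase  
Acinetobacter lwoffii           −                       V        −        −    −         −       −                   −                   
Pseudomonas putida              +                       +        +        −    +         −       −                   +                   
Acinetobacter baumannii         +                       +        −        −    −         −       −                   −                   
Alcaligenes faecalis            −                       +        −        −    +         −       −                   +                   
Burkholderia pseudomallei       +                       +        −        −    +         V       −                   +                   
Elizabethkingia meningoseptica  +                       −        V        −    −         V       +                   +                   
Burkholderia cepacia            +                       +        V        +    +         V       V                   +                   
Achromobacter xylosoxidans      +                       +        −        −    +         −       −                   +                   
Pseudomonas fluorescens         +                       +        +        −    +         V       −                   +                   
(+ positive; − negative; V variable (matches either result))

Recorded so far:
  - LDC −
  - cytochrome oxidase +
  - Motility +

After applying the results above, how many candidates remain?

Motility +: excludes Acinetobacter lwoffii, Acinetobacter baumannii, Elizabethkingia meningoseptica — 6 left.
LDC −: excludes Burkholderia cepacia — 5 left.
cytochrome oxidase +: all 5 remaining candidates are consistent.
Still consistent: Achromobacter xylosoxidans, Alcaligenes faecalis, Burkholderia pseudomallei, Pseudomonas fluorescens, Pseudomonas putida.

5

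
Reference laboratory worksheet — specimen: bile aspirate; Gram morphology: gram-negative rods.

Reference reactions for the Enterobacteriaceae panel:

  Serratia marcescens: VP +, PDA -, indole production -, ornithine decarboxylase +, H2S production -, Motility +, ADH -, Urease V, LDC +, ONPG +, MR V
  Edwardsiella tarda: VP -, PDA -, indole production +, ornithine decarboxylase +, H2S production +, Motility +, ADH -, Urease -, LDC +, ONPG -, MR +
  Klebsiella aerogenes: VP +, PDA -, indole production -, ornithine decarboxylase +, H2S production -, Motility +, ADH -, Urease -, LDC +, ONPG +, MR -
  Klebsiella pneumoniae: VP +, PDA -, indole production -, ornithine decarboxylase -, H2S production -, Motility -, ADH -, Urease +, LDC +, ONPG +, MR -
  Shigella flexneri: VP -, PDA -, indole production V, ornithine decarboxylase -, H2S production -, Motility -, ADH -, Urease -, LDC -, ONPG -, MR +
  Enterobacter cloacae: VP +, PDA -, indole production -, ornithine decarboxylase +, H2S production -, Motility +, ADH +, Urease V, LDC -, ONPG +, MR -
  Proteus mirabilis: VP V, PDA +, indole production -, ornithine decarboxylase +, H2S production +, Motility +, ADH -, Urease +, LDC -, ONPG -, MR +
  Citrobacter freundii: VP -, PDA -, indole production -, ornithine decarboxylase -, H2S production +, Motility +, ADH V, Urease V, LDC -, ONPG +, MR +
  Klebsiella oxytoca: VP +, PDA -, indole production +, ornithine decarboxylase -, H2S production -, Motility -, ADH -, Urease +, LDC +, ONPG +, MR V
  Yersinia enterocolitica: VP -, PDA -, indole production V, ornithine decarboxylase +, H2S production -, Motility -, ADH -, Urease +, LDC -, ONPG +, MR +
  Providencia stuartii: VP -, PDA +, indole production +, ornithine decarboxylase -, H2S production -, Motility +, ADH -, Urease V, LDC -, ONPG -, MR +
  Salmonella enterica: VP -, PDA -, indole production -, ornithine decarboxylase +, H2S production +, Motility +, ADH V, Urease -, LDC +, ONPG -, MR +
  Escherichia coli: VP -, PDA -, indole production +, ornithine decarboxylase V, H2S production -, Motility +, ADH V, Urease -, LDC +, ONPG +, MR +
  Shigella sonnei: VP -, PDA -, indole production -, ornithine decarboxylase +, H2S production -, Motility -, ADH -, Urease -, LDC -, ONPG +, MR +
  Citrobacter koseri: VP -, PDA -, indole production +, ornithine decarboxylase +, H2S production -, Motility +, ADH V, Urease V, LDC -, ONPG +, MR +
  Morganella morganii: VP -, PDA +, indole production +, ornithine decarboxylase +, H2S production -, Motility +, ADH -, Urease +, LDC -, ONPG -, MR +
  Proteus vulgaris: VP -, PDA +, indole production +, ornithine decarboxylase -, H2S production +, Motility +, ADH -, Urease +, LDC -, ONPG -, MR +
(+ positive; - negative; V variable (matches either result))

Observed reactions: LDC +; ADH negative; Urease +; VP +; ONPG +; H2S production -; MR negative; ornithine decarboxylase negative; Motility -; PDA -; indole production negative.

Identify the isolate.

Klebsiella pneumoniae

MR -: excludes 12 organisms — 5 left.
indole production -: excludes Klebsiella oxytoca — 4 left.
VP +: all 4 remaining candidates are consistent.
ADH -: excludes Enterobacter cloacae — 3 left.
Motility -: excludes Serratia marcescens, Klebsiella aerogenes — 1 left.
Urease +: the one remaining candidate is consistent.
ONPG +: the one remaining candidate is consistent.
H2S production -: the one remaining candidate is consistent.
PDA -: the one remaining candidate is consistent.
ornithine decarboxylase -: the one remaining candidate is consistent.
LDC +: the one remaining candidate is consistent.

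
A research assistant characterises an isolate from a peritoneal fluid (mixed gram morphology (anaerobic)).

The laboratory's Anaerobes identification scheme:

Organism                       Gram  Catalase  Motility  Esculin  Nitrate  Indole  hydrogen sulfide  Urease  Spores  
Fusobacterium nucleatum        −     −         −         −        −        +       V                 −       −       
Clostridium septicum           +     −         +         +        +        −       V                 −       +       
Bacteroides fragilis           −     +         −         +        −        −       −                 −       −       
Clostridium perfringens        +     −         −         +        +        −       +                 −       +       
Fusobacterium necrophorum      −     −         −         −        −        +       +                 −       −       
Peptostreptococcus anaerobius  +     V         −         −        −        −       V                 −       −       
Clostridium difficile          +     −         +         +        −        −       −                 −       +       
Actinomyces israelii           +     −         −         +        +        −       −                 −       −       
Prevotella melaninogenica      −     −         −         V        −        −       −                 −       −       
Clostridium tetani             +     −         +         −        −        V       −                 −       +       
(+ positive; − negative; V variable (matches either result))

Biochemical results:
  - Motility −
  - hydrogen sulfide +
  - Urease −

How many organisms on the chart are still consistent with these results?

hydrogen sulfide +: excludes 5 organisms — 5 left.
Urease −: all 5 remaining candidates are consistent.
Motility −: excludes Clostridium septicum — 4 left.
Still consistent: Clostridium perfringens, Fusobacterium necrophorum, Fusobacterium nucleatum, Peptostreptococcus anaerobius.

4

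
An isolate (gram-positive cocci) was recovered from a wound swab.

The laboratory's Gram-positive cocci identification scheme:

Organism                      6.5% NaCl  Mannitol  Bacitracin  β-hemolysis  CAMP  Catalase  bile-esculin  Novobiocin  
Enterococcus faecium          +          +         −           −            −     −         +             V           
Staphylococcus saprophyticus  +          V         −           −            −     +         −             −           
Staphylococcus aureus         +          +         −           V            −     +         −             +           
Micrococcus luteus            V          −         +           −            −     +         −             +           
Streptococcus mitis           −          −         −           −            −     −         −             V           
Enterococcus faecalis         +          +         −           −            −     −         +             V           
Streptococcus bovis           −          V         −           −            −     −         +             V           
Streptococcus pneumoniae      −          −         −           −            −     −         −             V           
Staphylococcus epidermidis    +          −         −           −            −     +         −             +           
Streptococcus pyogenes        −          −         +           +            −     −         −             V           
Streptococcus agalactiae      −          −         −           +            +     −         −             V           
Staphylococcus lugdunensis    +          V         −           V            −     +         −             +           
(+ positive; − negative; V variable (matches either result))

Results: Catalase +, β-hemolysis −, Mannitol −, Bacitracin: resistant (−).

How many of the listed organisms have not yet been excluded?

3

β-hemolysis −: excludes Streptococcus pyogenes, Streptococcus agalactiae — 10 left.
Mannitol −: excludes Enterococcus faecium, Staphylococcus aureus, Enterococcus faecalis — 7 left.
Catalase +: excludes Streptococcus mitis, Streptococcus bovis, Streptococcus pneumoniae — 4 left.
Bacitracin −: excludes Micrococcus luteus — 3 left.
Still consistent: Staphylococcus epidermidis, Staphylococcus lugdunensis, Staphylococcus saprophyticus.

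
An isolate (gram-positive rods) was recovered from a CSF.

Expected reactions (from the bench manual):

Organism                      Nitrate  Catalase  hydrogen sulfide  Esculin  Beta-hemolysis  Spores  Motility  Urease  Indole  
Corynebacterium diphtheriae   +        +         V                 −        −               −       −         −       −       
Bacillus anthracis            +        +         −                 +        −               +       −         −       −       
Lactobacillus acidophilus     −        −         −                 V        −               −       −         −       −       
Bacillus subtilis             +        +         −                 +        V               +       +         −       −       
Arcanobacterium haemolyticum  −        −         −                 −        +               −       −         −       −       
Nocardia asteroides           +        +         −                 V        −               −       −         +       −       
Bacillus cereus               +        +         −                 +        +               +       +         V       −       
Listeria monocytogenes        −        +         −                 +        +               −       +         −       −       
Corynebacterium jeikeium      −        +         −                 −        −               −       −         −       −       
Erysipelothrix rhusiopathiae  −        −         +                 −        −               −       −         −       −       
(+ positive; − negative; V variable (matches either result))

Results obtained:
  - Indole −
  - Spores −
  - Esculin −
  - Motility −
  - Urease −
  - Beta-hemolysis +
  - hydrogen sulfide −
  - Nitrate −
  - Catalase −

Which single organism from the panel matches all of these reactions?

Arcanobacterium haemolyticum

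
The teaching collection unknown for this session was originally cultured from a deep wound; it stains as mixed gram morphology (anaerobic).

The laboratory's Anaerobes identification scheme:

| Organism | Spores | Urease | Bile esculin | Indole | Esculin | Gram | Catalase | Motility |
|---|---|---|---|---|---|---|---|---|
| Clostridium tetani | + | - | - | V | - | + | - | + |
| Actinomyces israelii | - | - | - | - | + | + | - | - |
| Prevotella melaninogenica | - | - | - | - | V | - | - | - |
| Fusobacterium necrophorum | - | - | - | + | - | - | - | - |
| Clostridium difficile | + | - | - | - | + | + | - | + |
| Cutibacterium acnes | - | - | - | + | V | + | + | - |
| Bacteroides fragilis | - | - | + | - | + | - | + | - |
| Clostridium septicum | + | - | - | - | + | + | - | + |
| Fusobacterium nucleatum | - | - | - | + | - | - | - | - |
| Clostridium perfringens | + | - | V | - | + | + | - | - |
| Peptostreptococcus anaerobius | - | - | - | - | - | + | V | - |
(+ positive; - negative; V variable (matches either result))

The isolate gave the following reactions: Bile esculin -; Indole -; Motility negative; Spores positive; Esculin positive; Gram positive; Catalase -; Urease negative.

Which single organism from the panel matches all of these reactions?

Catalase -: excludes Cutibacterium acnes, Bacteroides fragilis — 9 left.
Esculin +: excludes Clostridium tetani, Fusobacterium necrophorum, Fusobacterium nucleatum, Peptostreptococcus anaerobius — 5 left.
Gram +: excludes Prevotella melaninogenica — 4 left.
Urease -: all 4 remaining candidates are consistent.
Motility -: excludes Clostridium difficile, Clostridium septicum — 2 left.
Spores +: excludes Actinomyces israelii — 1 left.
Indole -: the one remaining candidate is consistent.
Bile esculin -: the one remaining candidate is consistent.

Clostridium perfringens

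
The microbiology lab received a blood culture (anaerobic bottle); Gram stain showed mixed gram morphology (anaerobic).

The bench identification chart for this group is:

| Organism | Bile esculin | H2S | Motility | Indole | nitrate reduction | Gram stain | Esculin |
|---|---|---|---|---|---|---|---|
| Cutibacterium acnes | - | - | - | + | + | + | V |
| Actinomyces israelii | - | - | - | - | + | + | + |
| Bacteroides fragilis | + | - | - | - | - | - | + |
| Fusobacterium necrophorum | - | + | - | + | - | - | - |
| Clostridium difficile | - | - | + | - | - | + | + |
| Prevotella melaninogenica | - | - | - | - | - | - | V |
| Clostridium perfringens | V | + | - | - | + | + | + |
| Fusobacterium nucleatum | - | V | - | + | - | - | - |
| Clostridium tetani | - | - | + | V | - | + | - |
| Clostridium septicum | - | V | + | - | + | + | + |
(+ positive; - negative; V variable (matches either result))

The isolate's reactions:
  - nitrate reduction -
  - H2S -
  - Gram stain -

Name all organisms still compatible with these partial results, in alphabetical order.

Bacteroides fragilis, Fusobacterium nucleatum, Prevotella melaninogenica

Gram stain -: excludes 6 organisms — 4 left.
H2S -: excludes Fusobacterium necrophorum — 3 left.
nitrate reduction -: all 3 remaining candidates are consistent.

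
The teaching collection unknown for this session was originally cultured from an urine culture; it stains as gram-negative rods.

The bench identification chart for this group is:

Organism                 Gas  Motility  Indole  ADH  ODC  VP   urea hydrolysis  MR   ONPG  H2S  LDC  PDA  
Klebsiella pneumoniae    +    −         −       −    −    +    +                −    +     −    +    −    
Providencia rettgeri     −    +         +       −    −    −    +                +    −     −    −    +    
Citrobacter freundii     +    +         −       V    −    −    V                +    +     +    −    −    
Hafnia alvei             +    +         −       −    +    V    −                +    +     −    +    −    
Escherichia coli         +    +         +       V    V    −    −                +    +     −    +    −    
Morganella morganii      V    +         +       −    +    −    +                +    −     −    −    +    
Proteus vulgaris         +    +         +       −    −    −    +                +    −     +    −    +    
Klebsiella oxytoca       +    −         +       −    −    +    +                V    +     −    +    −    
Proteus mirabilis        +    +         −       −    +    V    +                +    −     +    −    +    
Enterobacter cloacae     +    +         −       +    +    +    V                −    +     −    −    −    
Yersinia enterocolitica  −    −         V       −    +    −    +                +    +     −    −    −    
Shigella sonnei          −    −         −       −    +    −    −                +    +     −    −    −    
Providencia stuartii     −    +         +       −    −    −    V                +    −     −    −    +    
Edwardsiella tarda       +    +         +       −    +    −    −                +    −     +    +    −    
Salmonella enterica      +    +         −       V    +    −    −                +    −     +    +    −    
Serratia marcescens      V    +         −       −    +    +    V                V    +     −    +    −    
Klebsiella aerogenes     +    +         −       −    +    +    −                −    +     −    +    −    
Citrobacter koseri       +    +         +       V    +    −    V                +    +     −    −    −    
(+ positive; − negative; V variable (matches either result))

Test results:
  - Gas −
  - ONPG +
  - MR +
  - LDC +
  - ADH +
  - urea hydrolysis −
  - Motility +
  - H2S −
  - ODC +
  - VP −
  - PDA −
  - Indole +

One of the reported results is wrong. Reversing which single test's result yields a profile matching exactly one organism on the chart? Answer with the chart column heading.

Gas

As reported, no row in the chart matches all 12 reactions.
Reversing Gas (to +) → unique match: Escherichia coli.
Reversing ONPG → still no organism matches.
Reversing ADH → still no organism matches.
Reversing VP → still no organism matches.
Reversing urea hydrolysis → still no organism matches.
Reversing ODC → still no organism matches.
Reversing LDC → still no organism matches.
Reversing PDA → still no organism matches.
Reversing Motility → still no organism matches.
Reversing Indole → still no organism matches.
Reversing MR → still no organism matches.
Reversing H2S → still no organism matches.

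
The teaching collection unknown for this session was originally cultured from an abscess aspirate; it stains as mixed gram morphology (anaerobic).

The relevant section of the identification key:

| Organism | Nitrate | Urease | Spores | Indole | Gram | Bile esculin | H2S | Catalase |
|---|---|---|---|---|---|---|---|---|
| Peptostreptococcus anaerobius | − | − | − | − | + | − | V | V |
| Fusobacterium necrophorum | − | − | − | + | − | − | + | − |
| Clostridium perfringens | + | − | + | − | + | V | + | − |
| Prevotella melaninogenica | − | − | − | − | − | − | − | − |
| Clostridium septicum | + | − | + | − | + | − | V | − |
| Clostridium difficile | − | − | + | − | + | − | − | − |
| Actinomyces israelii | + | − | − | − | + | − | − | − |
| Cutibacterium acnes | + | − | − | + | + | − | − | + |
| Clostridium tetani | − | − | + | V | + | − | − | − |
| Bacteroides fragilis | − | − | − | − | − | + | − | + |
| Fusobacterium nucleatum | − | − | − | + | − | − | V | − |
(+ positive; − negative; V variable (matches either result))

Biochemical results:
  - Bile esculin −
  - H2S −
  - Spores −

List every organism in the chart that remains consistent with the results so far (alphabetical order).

Actinomyces israelii, Cutibacterium acnes, Fusobacterium nucleatum, Peptostreptococcus anaerobius, Prevotella melaninogenica

H2S −: excludes Fusobacterium necrophorum, Clostridium perfringens — 9 left.
Spores −: excludes Clostridium septicum, Clostridium difficile, Clostridium tetani — 6 left.
Bile esculin −: excludes Bacteroides fragilis — 5 left.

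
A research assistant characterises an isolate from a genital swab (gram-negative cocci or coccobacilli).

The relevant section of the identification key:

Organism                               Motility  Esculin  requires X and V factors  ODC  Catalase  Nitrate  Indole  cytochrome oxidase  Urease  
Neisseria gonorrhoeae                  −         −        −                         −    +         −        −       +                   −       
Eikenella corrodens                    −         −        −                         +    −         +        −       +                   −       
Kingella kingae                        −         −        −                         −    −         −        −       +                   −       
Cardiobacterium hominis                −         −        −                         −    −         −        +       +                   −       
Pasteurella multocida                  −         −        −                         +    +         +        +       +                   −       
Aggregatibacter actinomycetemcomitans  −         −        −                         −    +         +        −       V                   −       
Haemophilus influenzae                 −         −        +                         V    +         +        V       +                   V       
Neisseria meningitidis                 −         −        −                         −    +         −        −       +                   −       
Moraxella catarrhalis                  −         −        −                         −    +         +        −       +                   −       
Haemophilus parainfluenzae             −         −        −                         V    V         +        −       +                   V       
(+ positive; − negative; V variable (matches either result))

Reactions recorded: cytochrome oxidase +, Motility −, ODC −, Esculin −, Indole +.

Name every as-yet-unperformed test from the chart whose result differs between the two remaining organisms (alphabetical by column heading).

Motility −: all 10 remaining candidates are consistent.
cytochrome oxidase +: all 10 remaining candidates are consistent.
Esculin −: all 10 remaining candidates are consistent.
Indole +: excludes 7 organisms — 3 left.
ODC −: excludes Pasteurella multocida — 2 left.
Two candidates remain: Cardiobacterium hominis and Haemophilus influenzae.
  requires X and V factors: Cardiobacterium hominis −, Haemophilus influenzae + — discriminates.
  Catalase: Cardiobacterium hominis −, Haemophilus influenzae + — discriminates.
  Nitrate: Cardiobacterium hominis −, Haemophilus influenzae + — discriminates.
  Urease: − vs V — variable for at least one, does not separate.

Catalase, Nitrate, requires X and V factors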